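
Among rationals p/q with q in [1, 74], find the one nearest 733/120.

226/37

Expand x = 733/120 as a continued fraction with the Euclidean algorithm:
  733 = 6*120 + 13, so a_0 = 6.
  120 = 9*13 + 3, so a_1 = 9.
  13 = 4*3 + 1, so a_2 = 4.
  3 = 3*1 + 0, so a_3 = 3.
so x = [6; 9, 4, 3].
Convergents (p_i = a_i*p_{i-1} + p_{i-2}, q_i = a_i*q_{i-1} + q_{i-2} with p_{-2}=0, p_{-1}=1, q_{-2}=1, q_{-1}=0), until the denominator exceeds 74:
  i=0: a_0=6, p_0 = 6*1 + 0 = 6, q_0 = 6*0 + 1 = 1.
  i=1: a_1=9, p_1 = 9*6 + 1 = 55, q_1 = 9*1 + 0 = 9.
  i=2: a_2=4, p_2 = 4*55 + 6 = 226, q_2 = 4*9 + 1 = 37.
  i=3: a_3=3, p_3 = 3*226 + 55 = 733, q_3 = 3*37 + 9 = 120.
q_3 = 120 > 74, so the last convergent with denominator <= 74 is p_2/q_2 = 226/37.
The closest fraction with denominator <= 74 is either p_2/q_2 or the intermediate fraction (k*p_2 + p_1)/(k*q_2 + q_1) with the largest k >= 1 whose denominator stays <= 74; these approach x as k grows, and every other convergent or intermediate fraction in range is farther away.
Largest k: floor((74 - q_1)/q_2) = floor((74 - 9)/37) = 1.
That gives (1*226 + 55)/(1*37 + 9) = 281/46.
Compare the errors: |x - 226/37| = |733*37 - 226*120|/(120*37) = 1/4440, and |x - 281/46| = |733*46 - 281*120|/(120*46) = 2/5520.
Cross-multiplying, 1*5520 = 5520 < 8880 = 2*4440, so 1/4440 is smaller: the convergent 226/37 is closer to x than 281/46.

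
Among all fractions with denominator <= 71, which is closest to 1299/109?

Expand x = 1299/109 as a continued fraction with the Euclidean algorithm:
  1299 = 11*109 + 100, so a_0 = 11.
  109 = 1*100 + 9, so a_1 = 1.
  100 = 11*9 + 1, so a_2 = 11.
  9 = 9*1 + 0, so a_3 = 9.
so x = [11; 1, 11, 9].
Convergents (p_i = a_i*p_{i-1} + p_{i-2}, q_i = a_i*q_{i-1} + q_{i-2} with p_{-2}=0, p_{-1}=1, q_{-2}=1, q_{-1}=0), until the denominator exceeds 71:
  i=0: a_0=11, p_0 = 11*1 + 0 = 11, q_0 = 11*0 + 1 = 1.
  i=1: a_1=1, p_1 = 1*11 + 1 = 12, q_1 = 1*1 + 0 = 1.
  i=2: a_2=11, p_2 = 11*12 + 11 = 143, q_2 = 11*1 + 1 = 12.
  i=3: a_3=9, p_3 = 9*143 + 12 = 1299, q_3 = 9*12 + 1 = 109.
q_3 = 109 > 71, so the last convergent with denominator <= 71 is p_2/q_2 = 143/12.
The closest fraction with denominator <= 71 is either p_2/q_2 or the intermediate fraction (k*p_2 + p_1)/(k*q_2 + q_1) with the largest k >= 1 whose denominator stays <= 71; these approach x as k grows, and every other convergent or intermediate fraction in range is farther away.
Largest k: floor((71 - q_1)/q_2) = floor((71 - 1)/12) = 5.
That gives (5*143 + 12)/(5*12 + 1) = 727/61.
Compare the errors: |x - 143/12| = |1299*12 - 143*109|/(109*12) = 1/1308, and |x - 727/61| = |1299*61 - 727*109|/(109*61) = 4/6649.
Cross-multiplying, 4*1308 = 5232 < 6649 = 1*6649, so 4/6649 is smaller: the intermediate fraction 727/61 is closer to x than 143/12.

727/61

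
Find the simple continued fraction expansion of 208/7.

[29; 1, 2, 2]

Run the Euclidean algorithm on 208 and 7; the successive quotients are the partial quotients a_0, a_1, ... (each step inverts the fractional part left over by the previous one):
  208 = 29*7 + 5, so a_0 = 29.
  7 = 1*5 + 2, so a_1 = 1.
  5 = 2*2 + 1, so a_2 = 2.
  2 = 2*1 + 0, so a_3 = 2.
The remainder reaches 0 after 4 divisions, so the expansion has 4 partial quotients, read off in order.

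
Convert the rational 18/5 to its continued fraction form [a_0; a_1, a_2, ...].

Run the Euclidean algorithm on 18 and 5; the successive quotients are the partial quotients a_0, a_1, ... (each step inverts the fractional part left over by the previous one):
  18 = 3*5 + 3, so a_0 = 3.
  5 = 1*3 + 2, so a_1 = 1.
  3 = 1*2 + 1, so a_2 = 1.
  2 = 2*1 + 0, so a_3 = 2.
The remainder reaches 0 after 4 divisions, so the expansion has 4 partial quotients, read off in order.

[3; 1, 1, 2]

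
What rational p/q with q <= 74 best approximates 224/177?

Expand x = 224/177 as a continued fraction with the Euclidean algorithm:
  224 = 1*177 + 47, so a_0 = 1.
  177 = 3*47 + 36, so a_1 = 3.
  47 = 1*36 + 11, so a_2 = 1.
  36 = 3*11 + 3, so a_3 = 3.
  11 = 3*3 + 2, so a_4 = 3.
  3 = 1*2 + 1, so a_5 = 1.
  2 = 2*1 + 0, so a_6 = 2.
so x = [1; 3, 1, 3, 3, 1, 2].
Convergents (p_i = a_i*p_{i-1} + p_{i-2}, q_i = a_i*q_{i-1} + q_{i-2} with p_{-2}=0, p_{-1}=1, q_{-2}=1, q_{-1}=0), until the denominator exceeds 74:
  i=0: a_0=1, p_0 = 1*1 + 0 = 1, q_0 = 1*0 + 1 = 1.
  i=1: a_1=3, p_1 = 3*1 + 1 = 4, q_1 = 3*1 + 0 = 3.
  i=2: a_2=1, p_2 = 1*4 + 1 = 5, q_2 = 1*3 + 1 = 4.
  i=3: a_3=3, p_3 = 3*5 + 4 = 19, q_3 = 3*4 + 3 = 15.
  i=4: a_4=3, p_4 = 3*19 + 5 = 62, q_4 = 3*15 + 4 = 49.
  i=5: a_5=1, p_5 = 1*62 + 19 = 81, q_5 = 1*49 + 15 = 64.
  i=6: a_6=2, p_6 = 2*81 + 62 = 224, q_6 = 2*64 + 49 = 177.
q_6 = 177 > 74, so the last convergent with denominator <= 74 is p_5/q_5 = 81/64.
The closest fraction with denominator <= 74 is either p_5/q_5 or the intermediate fraction (k*p_5 + p_4)/(k*q_5 + q_4) with the largest k >= 1 whose denominator stays <= 74; these approach x as k grows, and every other convergent or intermediate fraction in range is farther away.
Largest k: floor((74 - q_4)/q_5) = floor((74 - 49)/64) = 0.
Since k = 0, no intermediate fraction beyond p_5/q_5 has denominator <= 74, so the convergent 81/64 is the closest (its error is |224*64 - 81*177|/(177*64) = 1/11328).

81/64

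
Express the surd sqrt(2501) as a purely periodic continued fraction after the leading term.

Write x_i = (sqrt(2501) + m_i)/d_i with (m_0, d_0) = (0, 1). a_0 = floor(sqrt(2501)) = 50, since 50^2 = 2500 <= 2501 < 2601 = 51^2.
Iterate m_{i+1} = d_i*a_i - m_i, d_{i+1} = (2501 - m_{i+1}^2)/d_i, a_{i+1} = floor((a_0 + m_{i+1})/d_{i+1}):
  m_1 = 1*50 - 0 = 50, d_1 = (2501 - 50^2)/1 = 1/1 = 1, a_1 = floor((50 + 50)/1) = 100.
  m_2 = 1*100 - 50 = 50, d_2 = (2501 - 50^2)/1 = 1/1 = 1: (m_2, d_2) = (m_1, d_1) = (50, 1), so from here the quotient a_1 repeats; the period length is 1.
Hence the expansion of sqrt(2501) is a_0 = 50 followed by the repeating block 100 (period 1).

[50; (100)]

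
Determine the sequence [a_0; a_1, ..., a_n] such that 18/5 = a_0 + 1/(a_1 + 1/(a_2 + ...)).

[3; 1, 1, 2]

Run the Euclidean algorithm on 18 and 5; the successive quotients are the partial quotients a_0, a_1, ... (each step inverts the fractional part left over by the previous one):
  18 = 3*5 + 3, so a_0 = 3.
  5 = 1*3 + 2, so a_1 = 1.
  3 = 1*2 + 1, so a_2 = 1.
  2 = 2*1 + 0, so a_3 = 2.
The remainder reaches 0 after 4 divisions, so the expansion has 4 partial quotients, read off in order.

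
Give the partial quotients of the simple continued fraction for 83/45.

Run the Euclidean algorithm on 83 and 45; the successive quotients are the partial quotients a_0, a_1, ... (each step inverts the fractional part left over by the previous one):
  83 = 1*45 + 38, so a_0 = 1.
  45 = 1*38 + 7, so a_1 = 1.
  38 = 5*7 + 3, so a_2 = 5.
  7 = 2*3 + 1, so a_3 = 2.
  3 = 3*1 + 0, so a_4 = 3.
The remainder reaches 0 after 5 divisions, so the expansion has 5 partial quotients, read off in order.

[1; 1, 5, 2, 3]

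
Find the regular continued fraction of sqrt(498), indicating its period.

Write x_i = (sqrt(498) + m_i)/d_i with (m_0, d_0) = (0, 1). a_0 = floor(sqrt(498)) = 22, since 22^2 = 484 <= 498 < 529 = 23^2.
Iterate m_{i+1} = d_i*a_i - m_i, d_{i+1} = (498 - m_{i+1}^2)/d_i, a_{i+1} = floor((a_0 + m_{i+1})/d_{i+1}):
  m_1 = 1*22 - 0 = 22, d_1 = (498 - 22^2)/1 = 14/1 = 14, a_1 = floor((22 + 22)/14) = 3.
  m_2 = 14*3 - 22 = 20, d_2 = (498 - 20^2)/14 = 98/14 = 7, a_2 = floor((22 + 20)/7) = 6.
  m_3 = 7*6 - 20 = 22, d_3 = (498 - 22^2)/7 = 14/7 = 2, a_3 = floor((22 + 22)/2) = 22.
  m_4 = 2*22 - 22 = 22, d_4 = (498 - 22^2)/2 = 14/2 = 7, a_4 = floor((22 + 22)/7) = 6.
  m_5 = 7*6 - 22 = 20, d_5 = (498 - 20^2)/7 = 98/7 = 14, a_5 = floor((22 + 20)/14) = 3.
  m_6 = 14*3 - 20 = 22, d_6 = (498 - 22^2)/14 = 14/14 = 1, a_6 = floor((22 + 22)/1) = 44.
  m_7 = 1*44 - 22 = 22, d_7 = (498 - 22^2)/1 = 14/1 = 14: (m_7, d_7) = (m_1, d_1) = (22, 14), so from here the quotients repeat a_1, ..., a_6; the period length is 6.
Hence the expansion of sqrt(498) is a_0 = 22 followed by the repeating block 3, 6, 22, 6, 3, 44 (period 6).

[22; (3, 6, 22, 6, 3, 44)]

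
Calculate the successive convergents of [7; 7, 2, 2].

7/1, 50/7, 107/15, 264/37

Using the convergent recurrence p_i = a_i*p_{i-1} + p_{i-2}, q_i = a_i*q_{i-1} + q_{i-2} with p_{-2}=0, p_{-1}=1, q_{-2}=1, q_{-1}=0:
  i=0: a_0=7, p_0 = 7*1 + 0 = 7, q_0 = 7*0 + 1 = 1.
  i=1: a_1=7, p_1 = 7*7 + 1 = 50, q_1 = 7*1 + 0 = 7.
  i=2: a_2=2, p_2 = 2*50 + 7 = 107, q_2 = 2*7 + 1 = 15.
  i=3: a_3=2, p_3 = 2*107 + 50 = 264, q_3 = 2*15 + 7 = 37.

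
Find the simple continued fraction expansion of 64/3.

[21; 3]

Run the Euclidean algorithm on 64 and 3; the successive quotients are the partial quotients a_0, a_1, ... (each step inverts the fractional part left over by the previous one):
  64 = 21*3 + 1, so a_0 = 21.
  3 = 3*1 + 0, so a_1 = 3.
The remainder reaches 0 after 2 divisions, so the expansion has 2 partial quotients, read off in order.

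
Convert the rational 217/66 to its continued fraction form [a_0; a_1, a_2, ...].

Run the Euclidean algorithm on 217 and 66; the successive quotients are the partial quotients a_0, a_1, ... (each step inverts the fractional part left over by the previous one):
  217 = 3*66 + 19, so a_0 = 3.
  66 = 3*19 + 9, so a_1 = 3.
  19 = 2*9 + 1, so a_2 = 2.
  9 = 9*1 + 0, so a_3 = 9.
The remainder reaches 0 after 4 divisions, so the expansion has 4 partial quotients, read off in order.

[3; 3, 2, 9]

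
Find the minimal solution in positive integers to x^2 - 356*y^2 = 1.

(x, y) = (500001, 26500)

First expand sqrt(356) as a continued fraction. With x_i = (sqrt(356) + m_i)/d_i and (m_0, d_0) = (0, 1): a_0 = floor(sqrt(356)) = 18, since 18^2 = 324 <= 356 < 361 = 19^2.
Iterate m_{i+1} = d_i*a_i - m_i, d_{i+1} = (356 - m_{i+1}^2)/d_i, a_{i+1} = floor((a_0 + m_{i+1})/d_{i+1}):
  m_1 = 1*18 - 0 = 18, d_1 = (356 - 18^2)/1 = 32/1 = 32, a_1 = floor((18 + 18)/32) = 1.
  m_2 = 32*1 - 18 = 14, d_2 = (356 - 14^2)/32 = 160/32 = 5, a_2 = floor((18 + 14)/5) = 6.
  m_3 = 5*6 - 14 = 16, d_3 = (356 - 16^2)/5 = 100/5 = 20, a_3 = floor((18 + 16)/20) = 1.
  m_4 = 20*1 - 16 = 4, d_4 = (356 - 4^2)/20 = 340/20 = 17, a_4 = floor((18 + 4)/17) = 1.
  m_5 = 17*1 - 4 = 13, d_5 = (356 - 13^2)/17 = 187/17 = 11, a_5 = floor((18 + 13)/11) = 2.
  m_6 = 11*2 - 13 = 9, d_6 = (356 - 9^2)/11 = 275/11 = 25, a_6 = floor((18 + 9)/25) = 1.
  m_7 = 25*1 - 9 = 16, d_7 = (356 - 16^2)/25 = 100/25 = 4, a_7 = floor((18 + 16)/4) = 8.
  m_8 = 4*8 - 16 = 16, d_8 = (356 - 16^2)/4 = 100/4 = 25, a_8 = floor((18 + 16)/25) = 1.
  m_9 = 25*1 - 16 = 9, d_9 = (356 - 9^2)/25 = 275/25 = 11, a_9 = floor((18 + 9)/11) = 2.
  m_10 = 11*2 - 9 = 13, d_10 = (356 - 13^2)/11 = 187/11 = 17, a_10 = floor((18 + 13)/17) = 1.
  m_11 = 17*1 - 13 = 4, d_11 = (356 - 4^2)/17 = 340/17 = 20, a_11 = floor((18 + 4)/20) = 1.
  m_12 = 20*1 - 4 = 16, d_12 = (356 - 16^2)/20 = 100/20 = 5, a_12 = floor((18 + 16)/5) = 6.
  m_13 = 5*6 - 16 = 14, d_13 = (356 - 14^2)/5 = 160/5 = 32, a_13 = floor((18 + 14)/32) = 1.
  m_14 = 32*1 - 14 = 18, d_14 = (356 - 18^2)/32 = 32/32 = 1, a_14 = floor((18 + 18)/1) = 36.
  m_15 = 1*36 - 18 = 18, d_15 = (356 - 18^2)/1 = 32/1 = 32: (m_15, d_15) = (m_1, d_1) = (18, 32), so from here the quotients repeat a_1, ..., a_14; the period length is 14.
So sqrt(356) = [18; (1, 6, 1, 1, 2, 1, 8, 1, 2, 1, 1, 6, 1, 36)] with period length k = 14.
k is even, so the fundamental solution of x^2 - 356y^2 = 1 is (p_{k-1}, q_{k-1}) = (p_13, q_13); compute convergents through index 13.
Convergents (p_i = a_i*p_{i-1} + p_{i-2}, q_i = a_i*q_{i-1} + q_{i-2} with p_{-2}=0, p_{-1}=1, q_{-2}=1, q_{-1}=0):
  i=0: a_0=18, p_0 = 18*1 + 0 = 18, q_0 = 18*0 + 1 = 1.
  i=1: a_1=1, p_1 = 1*18 + 1 = 19, q_1 = 1*1 + 0 = 1.
  i=2: a_2=6, p_2 = 6*19 + 18 = 132, q_2 = 6*1 + 1 = 7.
  i=3: a_3=1, p_3 = 1*132 + 19 = 151, q_3 = 1*7 + 1 = 8.
  i=4: a_4=1, p_4 = 1*151 + 132 = 283, q_4 = 1*8 + 7 = 15.
  i=5: a_5=2, p_5 = 2*283 + 151 = 717, q_5 = 2*15 + 8 = 38.
  i=6: a_6=1, p_6 = 1*717 + 283 = 1000, q_6 = 1*38 + 15 = 53.
  i=7: a_7=8, p_7 = 8*1000 + 717 = 8717, q_7 = 8*53 + 38 = 462.
  i=8: a_8=1, p_8 = 1*8717 + 1000 = 9717, q_8 = 1*462 + 53 = 515.
  i=9: a_9=2, p_9 = 2*9717 + 8717 = 28151, q_9 = 2*515 + 462 = 1492.
  i=10: a_10=1, p_10 = 1*28151 + 9717 = 37868, q_10 = 1*1492 + 515 = 2007.
  i=11: a_11=1, p_11 = 1*37868 + 28151 = 66019, q_11 = 1*2007 + 1492 = 3499.
  i=12: a_12=6, p_12 = 6*66019 + 37868 = 433982, q_12 = 6*3499 + 2007 = 23001.
  i=13: a_13=1, p_13 = 1*433982 + 66019 = 500001, q_13 = 1*23001 + 3499 = 26500.
Check: 500001^2 - 356*26500^2 = 250001000001 - 250001000000 = 1, so (x, y) = (500001, 26500) solves the equation, and by the theorem it is the least positive solution.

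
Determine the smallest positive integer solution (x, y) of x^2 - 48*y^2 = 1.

First expand sqrt(48) as a continued fraction. With x_i = (sqrt(48) + m_i)/d_i and (m_0, d_0) = (0, 1): a_0 = floor(sqrt(48)) = 6, since 6^2 = 36 <= 48 < 49 = 7^2.
Iterate m_{i+1} = d_i*a_i - m_i, d_{i+1} = (48 - m_{i+1}^2)/d_i, a_{i+1} = floor((a_0 + m_{i+1})/d_{i+1}):
  m_1 = 1*6 - 0 = 6, d_1 = (48 - 6^2)/1 = 12/1 = 12, a_1 = floor((6 + 6)/12) = 1.
  m_2 = 12*1 - 6 = 6, d_2 = (48 - 6^2)/12 = 12/12 = 1, a_2 = floor((6 + 6)/1) = 12.
  m_3 = 1*12 - 6 = 6, d_3 = (48 - 6^2)/1 = 12/1 = 12: (m_3, d_3) = (m_1, d_1) = (6, 12), so from here the quotients repeat a_1, a_2; the period length is 2.
So sqrt(48) = [6; (1, 12)] with period length k = 2.
k is even, so the fundamental solution of x^2 - 48y^2 = 1 is (p_{k-1}, q_{k-1}) = (p_1, q_1); compute convergents through index 1.
Convergents (p_i = a_i*p_{i-1} + p_{i-2}, q_i = a_i*q_{i-1} + q_{i-2} with p_{-2}=0, p_{-1}=1, q_{-2}=1, q_{-1}=0):
  i=0: a_0=6, p_0 = 6*1 + 0 = 6, q_0 = 6*0 + 1 = 1.
  i=1: a_1=1, p_1 = 1*6 + 1 = 7, q_1 = 1*1 + 0 = 1.
Check: 7^2 - 48*1^2 = 49 - 48 = 1, so (x, y) = (7, 1) solves the equation, and by the theorem it is the least positive solution.

(x, y) = (7, 1)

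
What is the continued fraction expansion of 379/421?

Run the Euclidean algorithm on 379 and 421; the successive quotients are the partial quotients a_0, a_1, ... (each step inverts the fractional part left over by the previous one):
  379 = 0*421 + 379, so a_0 = 0.
  421 = 1*379 + 42, so a_1 = 1.
  379 = 9*42 + 1, so a_2 = 9.
  42 = 42*1 + 0, so a_3 = 42.
The remainder reaches 0 after 4 divisions, so the expansion has 4 partial quotients, read off in order.

[0; 1, 9, 42]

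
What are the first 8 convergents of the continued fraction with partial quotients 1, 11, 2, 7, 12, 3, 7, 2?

1/1, 12/11, 25/23, 187/172, 2269/2087, 6994/6433, 51227/47118, 109448/100669

Using the convergent recurrence p_i = a_i*p_{i-1} + p_{i-2}, q_i = a_i*q_{i-1} + q_{i-2} with p_{-2}=0, p_{-1}=1, q_{-2}=1, q_{-1}=0:
  i=0: a_0=1, p_0 = 1*1 + 0 = 1, q_0 = 1*0 + 1 = 1.
  i=1: a_1=11, p_1 = 11*1 + 1 = 12, q_1 = 11*1 + 0 = 11.
  i=2: a_2=2, p_2 = 2*12 + 1 = 25, q_2 = 2*11 + 1 = 23.
  i=3: a_3=7, p_3 = 7*25 + 12 = 187, q_3 = 7*23 + 11 = 172.
  i=4: a_4=12, p_4 = 12*187 + 25 = 2269, q_4 = 12*172 + 23 = 2087.
  i=5: a_5=3, p_5 = 3*2269 + 187 = 6994, q_5 = 3*2087 + 172 = 6433.
  i=6: a_6=7, p_6 = 7*6994 + 2269 = 51227, q_6 = 7*6433 + 2087 = 47118.
  i=7: a_7=2, p_7 = 2*51227 + 6994 = 109448, q_7 = 2*47118 + 6433 = 100669.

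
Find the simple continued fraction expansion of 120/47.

Run the Euclidean algorithm on 120 and 47; the successive quotients are the partial quotients a_0, a_1, ... (each step inverts the fractional part left over by the previous one):
  120 = 2*47 + 26, so a_0 = 2.
  47 = 1*26 + 21, so a_1 = 1.
  26 = 1*21 + 5, so a_2 = 1.
  21 = 4*5 + 1, so a_3 = 4.
  5 = 5*1 + 0, so a_4 = 5.
The remainder reaches 0 after 5 divisions, so the expansion has 5 partial quotients, read off in order.

[2; 1, 1, 4, 5]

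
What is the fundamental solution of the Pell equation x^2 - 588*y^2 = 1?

(x, y) = (97, 4)

First expand sqrt(588) as a continued fraction. With x_i = (sqrt(588) + m_i)/d_i and (m_0, d_0) = (0, 1): a_0 = floor(sqrt(588)) = 24, since 24^2 = 576 <= 588 < 625 = 25^2.
Iterate m_{i+1} = d_i*a_i - m_i, d_{i+1} = (588 - m_{i+1}^2)/d_i, a_{i+1} = floor((a_0 + m_{i+1})/d_{i+1}):
  m_1 = 1*24 - 0 = 24, d_1 = (588 - 24^2)/1 = 12/1 = 12, a_1 = floor((24 + 24)/12) = 4.
  m_2 = 12*4 - 24 = 24, d_2 = (588 - 24^2)/12 = 12/12 = 1, a_2 = floor((24 + 24)/1) = 48.
  m_3 = 1*48 - 24 = 24, d_3 = (588 - 24^2)/1 = 12/1 = 12: (m_3, d_3) = (m_1, d_1) = (24, 12), so from here the quotients repeat a_1, a_2; the period length is 2.
So sqrt(588) = [24; (4, 48)] with period length k = 2.
k is even, so the fundamental solution of x^2 - 588y^2 = 1 is (p_{k-1}, q_{k-1}) = (p_1, q_1); compute convergents through index 1.
Convergents (p_i = a_i*p_{i-1} + p_{i-2}, q_i = a_i*q_{i-1} + q_{i-2} with p_{-2}=0, p_{-1}=1, q_{-2}=1, q_{-1}=0):
  i=0: a_0=24, p_0 = 24*1 + 0 = 24, q_0 = 24*0 + 1 = 1.
  i=1: a_1=4, p_1 = 4*24 + 1 = 97, q_1 = 4*1 + 0 = 4.
Check: 97^2 - 588*4^2 = 9409 - 9408 = 1, so (x, y) = (97, 4) solves the equation, and by the theorem it is the least positive solution.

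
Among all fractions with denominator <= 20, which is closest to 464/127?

73/20

Expand x = 464/127 as a continued fraction with the Euclidean algorithm:
  464 = 3*127 + 83, so a_0 = 3.
  127 = 1*83 + 44, so a_1 = 1.
  83 = 1*44 + 39, so a_2 = 1.
  44 = 1*39 + 5, so a_3 = 1.
  39 = 7*5 + 4, so a_4 = 7.
  5 = 1*4 + 1, so a_5 = 1.
  4 = 4*1 + 0, so a_6 = 4.
so x = [3; 1, 1, 1, 7, 1, 4].
Convergents (p_i = a_i*p_{i-1} + p_{i-2}, q_i = a_i*q_{i-1} + q_{i-2} with p_{-2}=0, p_{-1}=1, q_{-2}=1, q_{-1}=0), until the denominator exceeds 20:
  i=0: a_0=3, p_0 = 3*1 + 0 = 3, q_0 = 3*0 + 1 = 1.
  i=1: a_1=1, p_1 = 1*3 + 1 = 4, q_1 = 1*1 + 0 = 1.
  i=2: a_2=1, p_2 = 1*4 + 3 = 7, q_2 = 1*1 + 1 = 2.
  i=3: a_3=1, p_3 = 1*7 + 4 = 11, q_3 = 1*2 + 1 = 3.
  i=4: a_4=7, p_4 = 7*11 + 7 = 84, q_4 = 7*3 + 2 = 23.
q_4 = 23 > 20, so the last convergent with denominator <= 20 is p_3/q_3 = 11/3.
The closest fraction with denominator <= 20 is either p_3/q_3 or the intermediate fraction (k*p_3 + p_2)/(k*q_3 + q_2) with the largest k >= 1 whose denominator stays <= 20; these approach x as k grows, and every other convergent or intermediate fraction in range is farther away.
Largest k: floor((20 - q_2)/q_3) = floor((20 - 2)/3) = 6.
That gives (6*11 + 7)/(6*3 + 2) = 73/20.
Compare the errors: |x - 11/3| = |464*3 - 11*127|/(127*3) = 5/381, and |x - 73/20| = |464*20 - 73*127|/(127*20) = 9/2540.
Cross-multiplying, 9*381 = 3429 < 12700 = 5*2540, so 9/2540 is smaller: the intermediate fraction 73/20 is closer to x than 11/3.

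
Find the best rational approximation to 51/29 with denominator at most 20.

Expand x = 51/29 as a continued fraction with the Euclidean algorithm:
  51 = 1*29 + 22, so a_0 = 1.
  29 = 1*22 + 7, so a_1 = 1.
  22 = 3*7 + 1, so a_2 = 3.
  7 = 7*1 + 0, so a_3 = 7.
so x = [1; 1, 3, 7].
Convergents (p_i = a_i*p_{i-1} + p_{i-2}, q_i = a_i*q_{i-1} + q_{i-2} with p_{-2}=0, p_{-1}=1, q_{-2}=1, q_{-1}=0), until the denominator exceeds 20:
  i=0: a_0=1, p_0 = 1*1 + 0 = 1, q_0 = 1*0 + 1 = 1.
  i=1: a_1=1, p_1 = 1*1 + 1 = 2, q_1 = 1*1 + 0 = 1.
  i=2: a_2=3, p_2 = 3*2 + 1 = 7, q_2 = 3*1 + 1 = 4.
  i=3: a_3=7, p_3 = 7*7 + 2 = 51, q_3 = 7*4 + 1 = 29.
q_3 = 29 > 20, so the last convergent with denominator <= 20 is p_2/q_2 = 7/4.
The closest fraction with denominator <= 20 is either p_2/q_2 or the intermediate fraction (k*p_2 + p_1)/(k*q_2 + q_1) with the largest k >= 1 whose denominator stays <= 20; these approach x as k grows, and every other convergent or intermediate fraction in range is farther away.
Largest k: floor((20 - q_1)/q_2) = floor((20 - 1)/4) = 4.
That gives (4*7 + 2)/(4*4 + 1) = 30/17.
Compare the errors: |x - 7/4| = |51*4 - 7*29|/(29*4) = 1/116, and |x - 30/17| = |51*17 - 30*29|/(29*17) = 3/493.
Cross-multiplying, 3*116 = 348 < 493 = 1*493, so 3/493 is smaller: the intermediate fraction 30/17 is closer to x than 7/4.

30/17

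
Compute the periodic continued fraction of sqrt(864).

[29; (2, 1, 1, 5, 1, 13, 1, 5, 1, 1, 2, 58)]

Write x_i = (sqrt(864) + m_i)/d_i with (m_0, d_0) = (0, 1). a_0 = floor(sqrt(864)) = 29, since 29^2 = 841 <= 864 < 900 = 30^2.
Iterate m_{i+1} = d_i*a_i - m_i, d_{i+1} = (864 - m_{i+1}^2)/d_i, a_{i+1} = floor((a_0 + m_{i+1})/d_{i+1}):
  m_1 = 1*29 - 0 = 29, d_1 = (864 - 29^2)/1 = 23/1 = 23, a_1 = floor((29 + 29)/23) = 2.
  m_2 = 23*2 - 29 = 17, d_2 = (864 - 17^2)/23 = 575/23 = 25, a_2 = floor((29 + 17)/25) = 1.
  m_3 = 25*1 - 17 = 8, d_3 = (864 - 8^2)/25 = 800/25 = 32, a_3 = floor((29 + 8)/32) = 1.
  m_4 = 32*1 - 8 = 24, d_4 = (864 - 24^2)/32 = 288/32 = 9, a_4 = floor((29 + 24)/9) = 5.
  m_5 = 9*5 - 24 = 21, d_5 = (864 - 21^2)/9 = 423/9 = 47, a_5 = floor((29 + 21)/47) = 1.
  m_6 = 47*1 - 21 = 26, d_6 = (864 - 26^2)/47 = 188/47 = 4, a_6 = floor((29 + 26)/4) = 13.
  m_7 = 4*13 - 26 = 26, d_7 = (864 - 26^2)/4 = 188/4 = 47, a_7 = floor((29 + 26)/47) = 1.
  m_8 = 47*1 - 26 = 21, d_8 = (864 - 21^2)/47 = 423/47 = 9, a_8 = floor((29 + 21)/9) = 5.
  m_9 = 9*5 - 21 = 24, d_9 = (864 - 24^2)/9 = 288/9 = 32, a_9 = floor((29 + 24)/32) = 1.
  m_10 = 32*1 - 24 = 8, d_10 = (864 - 8^2)/32 = 800/32 = 25, a_10 = floor((29 + 8)/25) = 1.
  m_11 = 25*1 - 8 = 17, d_11 = (864 - 17^2)/25 = 575/25 = 23, a_11 = floor((29 + 17)/23) = 2.
  m_12 = 23*2 - 17 = 29, d_12 = (864 - 29^2)/23 = 23/23 = 1, a_12 = floor((29 + 29)/1) = 58.
  m_13 = 1*58 - 29 = 29, d_13 = (864 - 29^2)/1 = 23/1 = 23: (m_13, d_13) = (m_1, d_1) = (29, 23), so from here the quotients repeat a_1, ..., a_12; the period length is 12.
Hence the expansion of sqrt(864) is a_0 = 29 followed by the repeating block 2, 1, 1, 5, 1, 13, 1, 5, 1, 1, 2, 58 (period 12).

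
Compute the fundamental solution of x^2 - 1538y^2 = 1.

(x, y) = (813603, 20746)

First expand sqrt(1538) as a continued fraction. With x_i = (sqrt(1538) + m_i)/d_i and (m_0, d_0) = (0, 1): a_0 = floor(sqrt(1538)) = 39, since 39^2 = 1521 <= 1538 < 1600 = 40^2.
Iterate m_{i+1} = d_i*a_i - m_i, d_{i+1} = (1538 - m_{i+1}^2)/d_i, a_{i+1} = floor((a_0 + m_{i+1})/d_{i+1}):
  m_1 = 1*39 - 0 = 39, d_1 = (1538 - 39^2)/1 = 17/1 = 17, a_1 = floor((39 + 39)/17) = 4.
  m_2 = 17*4 - 39 = 29, d_2 = (1538 - 29^2)/17 = 697/17 = 41, a_2 = floor((39 + 29)/41) = 1.
  m_3 = 41*1 - 29 = 12, d_3 = (1538 - 12^2)/41 = 1394/41 = 34, a_3 = floor((39 + 12)/34) = 1.
  m_4 = 34*1 - 12 = 22, d_4 = (1538 - 22^2)/34 = 1054/34 = 31, a_4 = floor((39 + 22)/31) = 1.
  m_5 = 31*1 - 22 = 9, d_5 = (1538 - 9^2)/31 = 1457/31 = 47, a_5 = floor((39 + 9)/47) = 1.
  m_6 = 47*1 - 9 = 38, d_6 = (1538 - 38^2)/47 = 94/47 = 2, a_6 = floor((39 + 38)/2) = 38.
  m_7 = 2*38 - 38 = 38, d_7 = (1538 - 38^2)/2 = 94/2 = 47, a_7 = floor((39 + 38)/47) = 1.
  m_8 = 47*1 - 38 = 9, d_8 = (1538 - 9^2)/47 = 1457/47 = 31, a_8 = floor((39 + 9)/31) = 1.
  m_9 = 31*1 - 9 = 22, d_9 = (1538 - 22^2)/31 = 1054/31 = 34, a_9 = floor((39 + 22)/34) = 1.
  m_10 = 34*1 - 22 = 12, d_10 = (1538 - 12^2)/34 = 1394/34 = 41, a_10 = floor((39 + 12)/41) = 1.
  m_11 = 41*1 - 12 = 29, d_11 = (1538 - 29^2)/41 = 697/41 = 17, a_11 = floor((39 + 29)/17) = 4.
  m_12 = 17*4 - 29 = 39, d_12 = (1538 - 39^2)/17 = 17/17 = 1, a_12 = floor((39 + 39)/1) = 78.
  m_13 = 1*78 - 39 = 39, d_13 = (1538 - 39^2)/1 = 17/1 = 17: (m_13, d_13) = (m_1, d_1) = (39, 17), so from here the quotients repeat a_1, ..., a_12; the period length is 12.
So sqrt(1538) = [39; (4, 1, 1, 1, 1, 38, 1, 1, 1, 1, 4, 78)] with period length k = 12.
k is even, so the fundamental solution of x^2 - 1538y^2 = 1 is (p_{k-1}, q_{k-1}) = (p_11, q_11); compute convergents through index 11.
Convergents (p_i = a_i*p_{i-1} + p_{i-2}, q_i = a_i*q_{i-1} + q_{i-2} with p_{-2}=0, p_{-1}=1, q_{-2}=1, q_{-1}=0):
  i=0: a_0=39, p_0 = 39*1 + 0 = 39, q_0 = 39*0 + 1 = 1.
  i=1: a_1=4, p_1 = 4*39 + 1 = 157, q_1 = 4*1 + 0 = 4.
  i=2: a_2=1, p_2 = 1*157 + 39 = 196, q_2 = 1*4 + 1 = 5.
  i=3: a_3=1, p_3 = 1*196 + 157 = 353, q_3 = 1*5 + 4 = 9.
  i=4: a_4=1, p_4 = 1*353 + 196 = 549, q_4 = 1*9 + 5 = 14.
  i=5: a_5=1, p_5 = 1*549 + 353 = 902, q_5 = 1*14 + 9 = 23.
  i=6: a_6=38, p_6 = 38*902 + 549 = 34825, q_6 = 38*23 + 14 = 888.
  i=7: a_7=1, p_7 = 1*34825 + 902 = 35727, q_7 = 1*888 + 23 = 911.
  i=8: a_8=1, p_8 = 1*35727 + 34825 = 70552, q_8 = 1*911 + 888 = 1799.
  i=9: a_9=1, p_9 = 1*70552 + 35727 = 106279, q_9 = 1*1799 + 911 = 2710.
  i=10: a_10=1, p_10 = 1*106279 + 70552 = 176831, q_10 = 1*2710 + 1799 = 4509.
  i=11: a_11=4, p_11 = 4*176831 + 106279 = 813603, q_11 = 4*4509 + 2710 = 20746.
Check: 813603^2 - 1538*20746^2 = 661949841609 - 661949841608 = 1, so (x, y) = (813603, 20746) solves the equation, and by the theorem it is the least positive solution.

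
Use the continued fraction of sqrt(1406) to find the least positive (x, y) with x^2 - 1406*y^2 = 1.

First expand sqrt(1406) as a continued fraction. With x_i = (sqrt(1406) + m_i)/d_i and (m_0, d_0) = (0, 1): a_0 = floor(sqrt(1406)) = 37, since 37^2 = 1369 <= 1406 < 1444 = 38^2.
Iterate m_{i+1} = d_i*a_i - m_i, d_{i+1} = (1406 - m_{i+1}^2)/d_i, a_{i+1} = floor((a_0 + m_{i+1})/d_{i+1}):
  m_1 = 1*37 - 0 = 37, d_1 = (1406 - 37^2)/1 = 37/1 = 37, a_1 = floor((37 + 37)/37) = 2.
  m_2 = 37*2 - 37 = 37, d_2 = (1406 - 37^2)/37 = 37/37 = 1, a_2 = floor((37 + 37)/1) = 74.
  m_3 = 1*74 - 37 = 37, d_3 = (1406 - 37^2)/1 = 37/1 = 37: (m_3, d_3) = (m_1, d_1) = (37, 37), so from here the quotients repeat a_1, a_2; the period length is 2.
So sqrt(1406) = [37; (2, 74)] with period length k = 2.
k is even, so the fundamental solution of x^2 - 1406y^2 = 1 is (p_{k-1}, q_{k-1}) = (p_1, q_1); compute convergents through index 1.
Convergents (p_i = a_i*p_{i-1} + p_{i-2}, q_i = a_i*q_{i-1} + q_{i-2} with p_{-2}=0, p_{-1}=1, q_{-2}=1, q_{-1}=0):
  i=0: a_0=37, p_0 = 37*1 + 0 = 37, q_0 = 37*0 + 1 = 1.
  i=1: a_1=2, p_1 = 2*37 + 1 = 75, q_1 = 2*1 + 0 = 2.
Check: 75^2 - 1406*2^2 = 5625 - 5624 = 1, so (x, y) = (75, 2) solves the equation, and by the theorem it is the least positive solution.

(x, y) = (75, 2)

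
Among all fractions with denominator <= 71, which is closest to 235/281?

Expand x = 235/281 as a continued fraction with the Euclidean algorithm:
  235 = 0*281 + 235, so a_0 = 0.
  281 = 1*235 + 46, so a_1 = 1.
  235 = 5*46 + 5, so a_2 = 5.
  46 = 9*5 + 1, so a_3 = 9.
  5 = 5*1 + 0, so a_4 = 5.
so x = [0; 1, 5, 9, 5].
Convergents (p_i = a_i*p_{i-1} + p_{i-2}, q_i = a_i*q_{i-1} + q_{i-2} with p_{-2}=0, p_{-1}=1, q_{-2}=1, q_{-1}=0), until the denominator exceeds 71:
  i=0: a_0=0, p_0 = 0*1 + 0 = 0, q_0 = 0*0 + 1 = 1.
  i=1: a_1=1, p_1 = 1*0 + 1 = 1, q_1 = 1*1 + 0 = 1.
  i=2: a_2=5, p_2 = 5*1 + 0 = 5, q_2 = 5*1 + 1 = 6.
  i=3: a_3=9, p_3 = 9*5 + 1 = 46, q_3 = 9*6 + 1 = 55.
  i=4: a_4=5, p_4 = 5*46 + 5 = 235, q_4 = 5*55 + 6 = 281.
q_4 = 281 > 71, so the last convergent with denominator <= 71 is p_3/q_3 = 46/55.
The closest fraction with denominator <= 71 is either p_3/q_3 or the intermediate fraction (k*p_3 + p_2)/(k*q_3 + q_2) with the largest k >= 1 whose denominator stays <= 71; these approach x as k grows, and every other convergent or intermediate fraction in range is farther away.
Largest k: floor((71 - q_2)/q_3) = floor((71 - 6)/55) = 1.
That gives (1*46 + 5)/(1*55 + 6) = 51/61.
Compare the errors: |x - 46/55| = |235*55 - 46*281|/(281*55) = 1/15455, and |x - 51/61| = |235*61 - 51*281|/(281*61) = 4/17141.
Cross-multiplying, 1*17141 = 17141 < 61820 = 4*15455, so 1/15455 is smaller: the convergent 46/55 is closer to x than 51/61.

46/55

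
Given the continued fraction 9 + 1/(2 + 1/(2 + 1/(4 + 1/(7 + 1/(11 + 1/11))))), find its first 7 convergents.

Using the convergent recurrence p_i = a_i*p_{i-1} + p_{i-2}, q_i = a_i*q_{i-1} + q_{i-2} with p_{-2}=0, p_{-1}=1, q_{-2}=1, q_{-1}=0:
  i=0: a_0=9, p_0 = 9*1 + 0 = 9, q_0 = 9*0 + 1 = 1.
  i=1: a_1=2, p_1 = 2*9 + 1 = 19, q_1 = 2*1 + 0 = 2.
  i=2: a_2=2, p_2 = 2*19 + 9 = 47, q_2 = 2*2 + 1 = 5.
  i=3: a_3=4, p_3 = 4*47 + 19 = 207, q_3 = 4*5 + 2 = 22.
  i=4: a_4=7, p_4 = 7*207 + 47 = 1496, q_4 = 7*22 + 5 = 159.
  i=5: a_5=11, p_5 = 11*1496 + 207 = 16663, q_5 = 11*159 + 22 = 1771.
  i=6: a_6=11, p_6 = 11*16663 + 1496 = 184789, q_6 = 11*1771 + 159 = 19640.

9/1, 19/2, 47/5, 207/22, 1496/159, 16663/1771, 184789/19640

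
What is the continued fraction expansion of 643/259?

Run the Euclidean algorithm on 643 and 259; the successive quotients are the partial quotients a_0, a_1, ... (each step inverts the fractional part left over by the previous one):
  643 = 2*259 + 125, so a_0 = 2.
  259 = 2*125 + 9, so a_1 = 2.
  125 = 13*9 + 8, so a_2 = 13.
  9 = 1*8 + 1, so a_3 = 1.
  8 = 8*1 + 0, so a_4 = 8.
The remainder reaches 0 after 5 divisions, so the expansion has 5 partial quotients, read off in order.

[2; 2, 13, 1, 8]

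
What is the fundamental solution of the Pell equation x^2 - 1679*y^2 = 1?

(x, y) = (1680, 41)

First expand sqrt(1679) as a continued fraction. With x_i = (sqrt(1679) + m_i)/d_i and (m_0, d_0) = (0, 1): a_0 = floor(sqrt(1679)) = 40, since 40^2 = 1600 <= 1679 < 1681 = 41^2.
Iterate m_{i+1} = d_i*a_i - m_i, d_{i+1} = (1679 - m_{i+1}^2)/d_i, a_{i+1} = floor((a_0 + m_{i+1})/d_{i+1}):
  m_1 = 1*40 - 0 = 40, d_1 = (1679 - 40^2)/1 = 79/1 = 79, a_1 = floor((40 + 40)/79) = 1.
  m_2 = 79*1 - 40 = 39, d_2 = (1679 - 39^2)/79 = 158/79 = 2, a_2 = floor((40 + 39)/2) = 39.
  m_3 = 2*39 - 39 = 39, d_3 = (1679 - 39^2)/2 = 158/2 = 79, a_3 = floor((40 + 39)/79) = 1.
  m_4 = 79*1 - 39 = 40, d_4 = (1679 - 40^2)/79 = 79/79 = 1, a_4 = floor((40 + 40)/1) = 80.
  m_5 = 1*80 - 40 = 40, d_5 = (1679 - 40^2)/1 = 79/1 = 79: (m_5, d_5) = (m_1, d_1) = (40, 79), so from here the quotients repeat a_1, ..., a_4; the period length is 4.
So sqrt(1679) = [40; (1, 39, 1, 80)] with period length k = 4.
k is even, so the fundamental solution of x^2 - 1679y^2 = 1 is (p_{k-1}, q_{k-1}) = (p_3, q_3); compute convergents through index 3.
Convergents (p_i = a_i*p_{i-1} + p_{i-2}, q_i = a_i*q_{i-1} + q_{i-2} with p_{-2}=0, p_{-1}=1, q_{-2}=1, q_{-1}=0):
  i=0: a_0=40, p_0 = 40*1 + 0 = 40, q_0 = 40*0 + 1 = 1.
  i=1: a_1=1, p_1 = 1*40 + 1 = 41, q_1 = 1*1 + 0 = 1.
  i=2: a_2=39, p_2 = 39*41 + 40 = 1639, q_2 = 39*1 + 1 = 40.
  i=3: a_3=1, p_3 = 1*1639 + 41 = 1680, q_3 = 1*40 + 1 = 41.
Check: 1680^2 - 1679*41^2 = 2822400 - 2822399 = 1, so (x, y) = (1680, 41) solves the equation, and by the theorem it is the least positive solution.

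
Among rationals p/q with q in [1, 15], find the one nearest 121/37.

36/11

Expand x = 121/37 as a continued fraction with the Euclidean algorithm:
  121 = 3*37 + 10, so a_0 = 3.
  37 = 3*10 + 7, so a_1 = 3.
  10 = 1*7 + 3, so a_2 = 1.
  7 = 2*3 + 1, so a_3 = 2.
  3 = 3*1 + 0, so a_4 = 3.
so x = [3; 3, 1, 2, 3].
Convergents (p_i = a_i*p_{i-1} + p_{i-2}, q_i = a_i*q_{i-1} + q_{i-2} with p_{-2}=0, p_{-1}=1, q_{-2}=1, q_{-1}=0), until the denominator exceeds 15:
  i=0: a_0=3, p_0 = 3*1 + 0 = 3, q_0 = 3*0 + 1 = 1.
  i=1: a_1=3, p_1 = 3*3 + 1 = 10, q_1 = 3*1 + 0 = 3.
  i=2: a_2=1, p_2 = 1*10 + 3 = 13, q_2 = 1*3 + 1 = 4.
  i=3: a_3=2, p_3 = 2*13 + 10 = 36, q_3 = 2*4 + 3 = 11.
  i=4: a_4=3, p_4 = 3*36 + 13 = 121, q_4 = 3*11 + 4 = 37.
q_4 = 37 > 15, so the last convergent with denominator <= 15 is p_3/q_3 = 36/11.
The closest fraction with denominator <= 15 is either p_3/q_3 or the intermediate fraction (k*p_3 + p_2)/(k*q_3 + q_2) with the largest k >= 1 whose denominator stays <= 15; these approach x as k grows, and every other convergent or intermediate fraction in range is farther away.
Largest k: floor((15 - q_2)/q_3) = floor((15 - 4)/11) = 1.
That gives (1*36 + 13)/(1*11 + 4) = 49/15.
Compare the errors: |x - 36/11| = |121*11 - 36*37|/(37*11) = 1/407, and |x - 49/15| = |121*15 - 49*37|/(37*15) = 2/555.
Cross-multiplying, 1*555 = 555 < 814 = 2*407, so 1/407 is smaller: the convergent 36/11 is closer to x than 49/15.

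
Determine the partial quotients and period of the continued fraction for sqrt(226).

Write x_i = (sqrt(226) + m_i)/d_i with (m_0, d_0) = (0, 1). a_0 = floor(sqrt(226)) = 15, since 15^2 = 225 <= 226 < 256 = 16^2.
Iterate m_{i+1} = d_i*a_i - m_i, d_{i+1} = (226 - m_{i+1}^2)/d_i, a_{i+1} = floor((a_0 + m_{i+1})/d_{i+1}):
  m_1 = 1*15 - 0 = 15, d_1 = (226 - 15^2)/1 = 1/1 = 1, a_1 = floor((15 + 15)/1) = 30.
  m_2 = 1*30 - 15 = 15, d_2 = (226 - 15^2)/1 = 1/1 = 1: (m_2, d_2) = (m_1, d_1) = (15, 1), so from here the quotient a_1 repeats; the period length is 1.
Hence the expansion of sqrt(226) is a_0 = 15 followed by the repeating block 30 (period 1).

[15; (30)]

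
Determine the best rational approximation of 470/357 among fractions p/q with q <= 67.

Expand x = 470/357 as a continued fraction with the Euclidean algorithm:
  470 = 1*357 + 113, so a_0 = 1.
  357 = 3*113 + 18, so a_1 = 3.
  113 = 6*18 + 5, so a_2 = 6.
  18 = 3*5 + 3, so a_3 = 3.
  5 = 1*3 + 2, so a_4 = 1.
  3 = 1*2 + 1, so a_5 = 1.
  2 = 2*1 + 0, so a_6 = 2.
so x = [1; 3, 6, 3, 1, 1, 2].
Convergents (p_i = a_i*p_{i-1} + p_{i-2}, q_i = a_i*q_{i-1} + q_{i-2} with p_{-2}=0, p_{-1}=1, q_{-2}=1, q_{-1}=0), until the denominator exceeds 67:
  i=0: a_0=1, p_0 = 1*1 + 0 = 1, q_0 = 1*0 + 1 = 1.
  i=1: a_1=3, p_1 = 3*1 + 1 = 4, q_1 = 3*1 + 0 = 3.
  i=2: a_2=6, p_2 = 6*4 + 1 = 25, q_2 = 6*3 + 1 = 19.
  i=3: a_3=3, p_3 = 3*25 + 4 = 79, q_3 = 3*19 + 3 = 60.
  i=4: a_4=1, p_4 = 1*79 + 25 = 104, q_4 = 1*60 + 19 = 79.
q_4 = 79 > 67, so the last convergent with denominator <= 67 is p_3/q_3 = 79/60.
The closest fraction with denominator <= 67 is either p_3/q_3 or the intermediate fraction (k*p_3 + p_2)/(k*q_3 + q_2) with the largest k >= 1 whose denominator stays <= 67; these approach x as k grows, and every other convergent or intermediate fraction in range is farther away.
Largest k: floor((67 - q_2)/q_3) = floor((67 - 19)/60) = 0.
Since k = 0, no intermediate fraction beyond p_3/q_3 has denominator <= 67, so the convergent 79/60 is the closest (its error is |470*60 - 79*357|/(357*60) = 3/21420).

79/60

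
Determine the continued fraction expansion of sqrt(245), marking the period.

Write x_i = (sqrt(245) + m_i)/d_i with (m_0, d_0) = (0, 1). a_0 = floor(sqrt(245)) = 15, since 15^2 = 225 <= 245 < 256 = 16^2.
Iterate m_{i+1} = d_i*a_i - m_i, d_{i+1} = (245 - m_{i+1}^2)/d_i, a_{i+1} = floor((a_0 + m_{i+1})/d_{i+1}):
  m_1 = 1*15 - 0 = 15, d_1 = (245 - 15^2)/1 = 20/1 = 20, a_1 = floor((15 + 15)/20) = 1.
  m_2 = 20*1 - 15 = 5, d_2 = (245 - 5^2)/20 = 220/20 = 11, a_2 = floor((15 + 5)/11) = 1.
  m_3 = 11*1 - 5 = 6, d_3 = (245 - 6^2)/11 = 209/11 = 19, a_3 = floor((15 + 6)/19) = 1.
  m_4 = 19*1 - 6 = 13, d_4 = (245 - 13^2)/19 = 76/19 = 4, a_4 = floor((15 + 13)/4) = 7.
  m_5 = 4*7 - 13 = 15, d_5 = (245 - 15^2)/4 = 20/4 = 5, a_5 = floor((15 + 15)/5) = 6.
  m_6 = 5*6 - 15 = 15, d_6 = (245 - 15^2)/5 = 20/5 = 4, a_6 = floor((15 + 15)/4) = 7.
  m_7 = 4*7 - 15 = 13, d_7 = (245 - 13^2)/4 = 76/4 = 19, a_7 = floor((15 + 13)/19) = 1.
  m_8 = 19*1 - 13 = 6, d_8 = (245 - 6^2)/19 = 209/19 = 11, a_8 = floor((15 + 6)/11) = 1.
  m_9 = 11*1 - 6 = 5, d_9 = (245 - 5^2)/11 = 220/11 = 20, a_9 = floor((15 + 5)/20) = 1.
  m_10 = 20*1 - 5 = 15, d_10 = (245 - 15^2)/20 = 20/20 = 1, a_10 = floor((15 + 15)/1) = 30.
  m_11 = 1*30 - 15 = 15, d_11 = (245 - 15^2)/1 = 20/1 = 20: (m_11, d_11) = (m_1, d_1) = (15, 20), so from here the quotients repeat a_1, ..., a_10; the period length is 10.
Hence the expansion of sqrt(245) is a_0 = 15 followed by the repeating block 1, 1, 1, 7, 6, 7, 1, 1, 1, 30 (period 10).

[15; (1, 1, 1, 7, 6, 7, 1, 1, 1, 30)]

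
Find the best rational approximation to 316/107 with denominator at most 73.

Expand x = 316/107 as a continued fraction with the Euclidean algorithm:
  316 = 2*107 + 102, so a_0 = 2.
  107 = 1*102 + 5, so a_1 = 1.
  102 = 20*5 + 2, so a_2 = 20.
  5 = 2*2 + 1, so a_3 = 2.
  2 = 2*1 + 0, so a_4 = 2.
so x = [2; 1, 20, 2, 2].
Convergents (p_i = a_i*p_{i-1} + p_{i-2}, q_i = a_i*q_{i-1} + q_{i-2} with p_{-2}=0, p_{-1}=1, q_{-2}=1, q_{-1}=0), until the denominator exceeds 73:
  i=0: a_0=2, p_0 = 2*1 + 0 = 2, q_0 = 2*0 + 1 = 1.
  i=1: a_1=1, p_1 = 1*2 + 1 = 3, q_1 = 1*1 + 0 = 1.
  i=2: a_2=20, p_2 = 20*3 + 2 = 62, q_2 = 20*1 + 1 = 21.
  i=3: a_3=2, p_3 = 2*62 + 3 = 127, q_3 = 2*21 + 1 = 43.
  i=4: a_4=2, p_4 = 2*127 + 62 = 316, q_4 = 2*43 + 21 = 107.
q_4 = 107 > 73, so the last convergent with denominator <= 73 is p_3/q_3 = 127/43.
The closest fraction with denominator <= 73 is either p_3/q_3 or the intermediate fraction (k*p_3 + p_2)/(k*q_3 + q_2) with the largest k >= 1 whose denominator stays <= 73; these approach x as k grows, and every other convergent or intermediate fraction in range is farther away.
Largest k: floor((73 - q_2)/q_3) = floor((73 - 21)/43) = 1.
That gives (1*127 + 62)/(1*43 + 21) = 189/64.
Compare the errors: |x - 127/43| = |316*43 - 127*107|/(107*43) = 1/4601, and |x - 189/64| = |316*64 - 189*107|/(107*64) = 1/6848.
Cross-multiplying, 1*4601 = 4601 < 6848 = 1*6848, so 1/6848 is smaller: the intermediate fraction 189/64 is closer to x than 127/43.

189/64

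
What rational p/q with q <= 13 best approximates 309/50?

68/11

Expand x = 309/50 as a continued fraction with the Euclidean algorithm:
  309 = 6*50 + 9, so a_0 = 6.
  50 = 5*9 + 5, so a_1 = 5.
  9 = 1*5 + 4, so a_2 = 1.
  5 = 1*4 + 1, so a_3 = 1.
  4 = 4*1 + 0, so a_4 = 4.
so x = [6; 5, 1, 1, 4].
Convergents (p_i = a_i*p_{i-1} + p_{i-2}, q_i = a_i*q_{i-1} + q_{i-2} with p_{-2}=0, p_{-1}=1, q_{-2}=1, q_{-1}=0), until the denominator exceeds 13:
  i=0: a_0=6, p_0 = 6*1 + 0 = 6, q_0 = 6*0 + 1 = 1.
  i=1: a_1=5, p_1 = 5*6 + 1 = 31, q_1 = 5*1 + 0 = 5.
  i=2: a_2=1, p_2 = 1*31 + 6 = 37, q_2 = 1*5 + 1 = 6.
  i=3: a_3=1, p_3 = 1*37 + 31 = 68, q_3 = 1*6 + 5 = 11.
  i=4: a_4=4, p_4 = 4*68 + 37 = 309, q_4 = 4*11 + 6 = 50.
q_4 = 50 > 13, so the last convergent with denominator <= 13 is p_3/q_3 = 68/11.
The closest fraction with denominator <= 13 is either p_3/q_3 or the intermediate fraction (k*p_3 + p_2)/(k*q_3 + q_2) with the largest k >= 1 whose denominator stays <= 13; these approach x as k grows, and every other convergent or intermediate fraction in range is farther away.
Largest k: floor((13 - q_2)/q_3) = floor((13 - 6)/11) = 0.
Since k = 0, no intermediate fraction beyond p_3/q_3 has denominator <= 13, so the convergent 68/11 is the closest (its error is |309*11 - 68*50|/(50*11) = 1/550).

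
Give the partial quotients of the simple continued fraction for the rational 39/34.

Run the Euclidean algorithm on 39 and 34; the successive quotients are the partial quotients a_0, a_1, ... (each step inverts the fractional part left over by the previous one):
  39 = 1*34 + 5, so a_0 = 1.
  34 = 6*5 + 4, so a_1 = 6.
  5 = 1*4 + 1, so a_2 = 1.
  4 = 4*1 + 0, so a_3 = 4.
The remainder reaches 0 after 4 divisions, so the expansion has 4 partial quotients, read off in order.

[1; 6, 1, 4]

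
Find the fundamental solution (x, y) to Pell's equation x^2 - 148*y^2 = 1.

(x, y) = (73, 6)

First expand sqrt(148) as a continued fraction. With x_i = (sqrt(148) + m_i)/d_i and (m_0, d_0) = (0, 1): a_0 = floor(sqrt(148)) = 12, since 12^2 = 144 <= 148 < 169 = 13^2.
Iterate m_{i+1} = d_i*a_i - m_i, d_{i+1} = (148 - m_{i+1}^2)/d_i, a_{i+1} = floor((a_0 + m_{i+1})/d_{i+1}):
  m_1 = 1*12 - 0 = 12, d_1 = (148 - 12^2)/1 = 4/1 = 4, a_1 = floor((12 + 12)/4) = 6.
  m_2 = 4*6 - 12 = 12, d_2 = (148 - 12^2)/4 = 4/4 = 1, a_2 = floor((12 + 12)/1) = 24.
  m_3 = 1*24 - 12 = 12, d_3 = (148 - 12^2)/1 = 4/1 = 4: (m_3, d_3) = (m_1, d_1) = (12, 4), so from here the quotients repeat a_1, a_2; the period length is 2.
So sqrt(148) = [12; (6, 24)] with period length k = 2.
k is even, so the fundamental solution of x^2 - 148y^2 = 1 is (p_{k-1}, q_{k-1}) = (p_1, q_1); compute convergents through index 1.
Convergents (p_i = a_i*p_{i-1} + p_{i-2}, q_i = a_i*q_{i-1} + q_{i-2} with p_{-2}=0, p_{-1}=1, q_{-2}=1, q_{-1}=0):
  i=0: a_0=12, p_0 = 12*1 + 0 = 12, q_0 = 12*0 + 1 = 1.
  i=1: a_1=6, p_1 = 6*12 + 1 = 73, q_1 = 6*1 + 0 = 6.
Check: 73^2 - 148*6^2 = 5329 - 5328 = 1, so (x, y) = (73, 6) solves the equation, and by the theorem it is the least positive solution.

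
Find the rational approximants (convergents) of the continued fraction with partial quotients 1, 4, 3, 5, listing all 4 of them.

Using the convergent recurrence p_i = a_i*p_{i-1} + p_{i-2}, q_i = a_i*q_{i-1} + q_{i-2} with p_{-2}=0, p_{-1}=1, q_{-2}=1, q_{-1}=0:
  i=0: a_0=1, p_0 = 1*1 + 0 = 1, q_0 = 1*0 + 1 = 1.
  i=1: a_1=4, p_1 = 4*1 + 1 = 5, q_1 = 4*1 + 0 = 4.
  i=2: a_2=3, p_2 = 3*5 + 1 = 16, q_2 = 3*4 + 1 = 13.
  i=3: a_3=5, p_3 = 5*16 + 5 = 85, q_3 = 5*13 + 4 = 69.

1/1, 5/4, 16/13, 85/69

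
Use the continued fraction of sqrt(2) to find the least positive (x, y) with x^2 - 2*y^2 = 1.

(x, y) = (3, 2)

First expand sqrt(2) as a continued fraction. With x_i = (sqrt(2) + m_i)/d_i and (m_0, d_0) = (0, 1): a_0 = floor(sqrt(2)) = 1, since 1^2 = 1 <= 2 < 4 = 2^2.
Iterate m_{i+1} = d_i*a_i - m_i, d_{i+1} = (2 - m_{i+1}^2)/d_i, a_{i+1} = floor((a_0 + m_{i+1})/d_{i+1}):
  m_1 = 1*1 - 0 = 1, d_1 = (2 - 1^2)/1 = 1/1 = 1, a_1 = floor((1 + 1)/1) = 2.
  m_2 = 1*2 - 1 = 1, d_2 = (2 - 1^2)/1 = 1/1 = 1: (m_2, d_2) = (m_1, d_1) = (1, 1), so from here the quotient a_1 repeats; the period length is 1.
So sqrt(2) = [1; (2)] with period length k = 1.
k is odd, so (p_{k-1}, q_{k-1}) only solves x^2 - 2y^2 = -1 and the fundamental solution of x^2 - 2y^2 = 1 is (p_{2k-1}, q_{2k-1}) = (p_1, q_1); compute convergents through index 1, running through the period twice.
Convergents (p_i = a_i*p_{i-1} + p_{i-2}, q_i = a_i*q_{i-1} + q_{i-2} with p_{-2}=0, p_{-1}=1, q_{-2}=1, q_{-1}=0):
  i=0: a_0=1, p_0 = 1*1 + 0 = 1, q_0 = 1*0 + 1 = 1.
  i=1: a_1=2, p_1 = 2*1 + 1 = 3, q_1 = 2*1 + 0 = 2.
Indeed p_0^2 - 2*q_0^2 = 1 - 2 = -1, not +1.
Check: 3^2 - 2*2^2 = 9 - 8 = 1, so (x, y) = (3, 2) solves the equation, and by the theorem it is the least positive solution.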